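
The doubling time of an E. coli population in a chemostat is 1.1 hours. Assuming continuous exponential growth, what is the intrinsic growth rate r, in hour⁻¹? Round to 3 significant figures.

0.630 per hour

r = ln(2)/t_d = 0.6931/1.1 = 0.63013.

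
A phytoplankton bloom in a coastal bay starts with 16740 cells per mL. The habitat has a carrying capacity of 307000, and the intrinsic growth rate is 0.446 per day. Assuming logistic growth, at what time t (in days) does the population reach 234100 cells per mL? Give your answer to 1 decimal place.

9.0 days

A = (K − N₀)/N₀ = (307000 − 16740)/16740 = 17.339.
Solve 307000/(1 + 17.339·e^(−0.446t)) = 234100: 1 + 17.339·e^(−0.446t) = 1.3114, so e^(−0.446t) = 0.0179595.
−0.446·t = ln(0.0179595) = -4.0196, so t = 4.0196/0.446 = 9.0126.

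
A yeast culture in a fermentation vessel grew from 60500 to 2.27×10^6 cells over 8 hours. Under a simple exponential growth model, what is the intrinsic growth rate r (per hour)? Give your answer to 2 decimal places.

From N(t) = N₀·e^(rt): e^(r·8) = 2.27×10^6/60500 = 37.521.
r·8 = ln(37.521) = 3.6249, so r = 3.6249/8 = 0.45311.

0.45 per hour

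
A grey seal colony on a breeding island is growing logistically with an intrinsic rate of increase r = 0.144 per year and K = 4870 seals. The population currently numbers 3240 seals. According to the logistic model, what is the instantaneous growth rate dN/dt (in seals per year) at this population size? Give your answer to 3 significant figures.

dN/dt = rN(1 − N/K) = 0.144 × 3240 × (1 − 3240/4870).
1 − 3240/4870 = 0.3347; dN/dt = 0.144 × 3240 × 0.3347 = 156.16.

156 seals per year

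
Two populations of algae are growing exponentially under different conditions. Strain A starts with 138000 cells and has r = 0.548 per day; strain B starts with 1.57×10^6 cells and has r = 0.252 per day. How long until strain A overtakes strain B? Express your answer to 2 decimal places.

8.21 days

Set 138000·e^(0.548t) = 1.57×10^6·e^(0.252t).
e^((0.548 − 0.252)t) = 1.57×10^6/138000 → e^(0.296·t) = 11.377.
0.296·t = ln(11.377) = 2.4316, so t = 2.4316/0.296 = 8.2148.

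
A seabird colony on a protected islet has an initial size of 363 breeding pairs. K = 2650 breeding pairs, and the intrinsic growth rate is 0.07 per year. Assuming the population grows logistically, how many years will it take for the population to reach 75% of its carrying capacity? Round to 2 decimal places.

A = (K − N₀)/N₀ = (2650 − 363)/363 = 6.3003.
Solve 2650/(1 + 6.3003·e^(−0.07t)) = 1987.5: 1 + 6.3003·e^(−0.07t) = 1.3333, so e^(−0.07t) = 0.0529077.
−0.07·t = ln(0.0529077) = -2.9392, so t = 2.9392/0.07 = 41.989.

41.99 years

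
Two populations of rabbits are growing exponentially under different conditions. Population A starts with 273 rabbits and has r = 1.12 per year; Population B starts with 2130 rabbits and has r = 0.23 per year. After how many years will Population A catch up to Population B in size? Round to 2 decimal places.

2.31 years

Set 273·e^(1.12t) = 2130·e^(0.23t).
e^((1.12 − 0.23)t) = 2130/273 → e^(0.89·t) = 7.8022.
0.89·t = ln(7.8022) = 2.0544, so t = 2.0544/0.89 = 2.3083.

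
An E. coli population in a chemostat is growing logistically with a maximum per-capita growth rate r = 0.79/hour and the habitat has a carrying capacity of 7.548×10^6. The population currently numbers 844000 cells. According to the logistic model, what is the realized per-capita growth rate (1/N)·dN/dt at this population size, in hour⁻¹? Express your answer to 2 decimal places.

(1/N)·dN/dt = r(1 − N/K) = 0.79 × (1 − 844000/7.548×10^6).
= 0.79 × 0.88818 = 0.70166.

0.70 per hour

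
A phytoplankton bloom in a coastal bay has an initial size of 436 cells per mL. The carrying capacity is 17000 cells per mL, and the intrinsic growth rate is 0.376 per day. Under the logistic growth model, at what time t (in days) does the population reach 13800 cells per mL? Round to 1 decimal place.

13.6 days

A = (K − N₀)/N₀ = (17000 − 436)/436 = 37.991.
Solve 17000/(1 + 37.991·e^(−0.376t)) = 13800: 1 + 37.991·e^(−0.376t) = 1.2319, so e^(−0.376t) = 0.00610369.
−0.376·t = ln(0.00610369) = -5.0989, so t = 5.0989/0.376 = 13.561.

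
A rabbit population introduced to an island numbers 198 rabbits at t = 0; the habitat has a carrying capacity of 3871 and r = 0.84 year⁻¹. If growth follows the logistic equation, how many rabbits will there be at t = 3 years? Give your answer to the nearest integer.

A = (K − N₀)/N₀ = (3871 − 198)/198 = 18.551.
N(t) = K/(1 + A·e^(−rt)) = 3871/(1 + 18.551×e^(−0.84×3)).
e^(−2.52) = 0.08046; denominator = 1 + 18.551×0.08046 = 2.4926.
N = 3871/2.4926 = 1553.02.

1553 rabbits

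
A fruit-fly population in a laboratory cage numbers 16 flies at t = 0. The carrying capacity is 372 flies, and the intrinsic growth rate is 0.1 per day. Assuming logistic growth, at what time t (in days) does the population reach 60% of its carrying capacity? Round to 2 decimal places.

A = (K − N₀)/N₀ = (372 − 16)/16 = 22.25.
Solve 372/(1 + 22.25·e^(−0.1t)) = 223.2: 1 + 22.25·e^(−0.1t) = 1.6667, so e^(−0.1t) = 0.0299625.
−0.1·t = ln(0.0299625) = -3.5078, so t = 3.5078/0.1 = 35.078.

35.08 days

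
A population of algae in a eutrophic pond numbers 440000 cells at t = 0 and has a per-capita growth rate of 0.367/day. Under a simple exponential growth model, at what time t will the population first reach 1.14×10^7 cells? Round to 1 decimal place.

8.9 days

Set N₀·e^(rt) = 1.14×10^7: e^(0.367·t) = 1.14×10^7/440000 = 25.909.
0.367·t = ln(25.909) = 3.2546, so t = 3.2546/0.367 = 8.8681.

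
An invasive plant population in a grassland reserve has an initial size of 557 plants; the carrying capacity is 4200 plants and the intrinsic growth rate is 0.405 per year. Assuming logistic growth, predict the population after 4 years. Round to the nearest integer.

1831 plants

A = (K − N₀)/N₀ = (4200 − 557)/557 = 6.5404.
N(t) = K/(1 + A·e^(−rt)) = 4200/(1 + 6.5404×e^(−0.405×4)).
e^(−1.62) = 0.1979; denominator = 1 + 6.5404×0.1979 = 2.2943.
N = 4200/2.2943 = 1830.6.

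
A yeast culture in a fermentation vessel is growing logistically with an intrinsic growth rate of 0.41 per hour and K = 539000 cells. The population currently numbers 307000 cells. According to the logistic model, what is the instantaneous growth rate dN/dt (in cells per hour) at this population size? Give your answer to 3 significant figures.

54200 cells per hour

dN/dt = rN(1 − N/K) = 0.41 × 307000 × (1 − 307000/539000).
1 − 307000/539000 = 0.43043; dN/dt = 0.41 × 307000 × 0.43043 = 54178.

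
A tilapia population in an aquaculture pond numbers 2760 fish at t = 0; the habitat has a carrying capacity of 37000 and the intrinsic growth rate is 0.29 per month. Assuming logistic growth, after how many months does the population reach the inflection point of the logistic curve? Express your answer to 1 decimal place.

8.7 months

Logistic growth is fastest at N = K/2 = 18500.
A = (K − N₀)/N₀ = 12.406. Set K/(1 + A·e^(−rt)) = K/2 → A·e^(−rt) = 1.
e^(−0.29t) = 1/12.406 = 0.0806075, so t = ln(12.406)/0.29 = 2.5182/0.29 = 8.6833.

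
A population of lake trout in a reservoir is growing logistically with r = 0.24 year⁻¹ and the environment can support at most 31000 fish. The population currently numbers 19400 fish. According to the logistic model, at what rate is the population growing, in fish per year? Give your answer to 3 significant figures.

1740 fish per year

dN/dt = rN(1 − N/K) = 0.24 × 19400 × (1 − 19400/31000).
1 − 19400/31000 = 0.37419; dN/dt = 0.24 × 19400 × 0.37419 = 1742.2.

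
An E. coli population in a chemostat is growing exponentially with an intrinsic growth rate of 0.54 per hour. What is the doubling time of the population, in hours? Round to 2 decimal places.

1.28 hours

Doubling time t_d = ln(2)/r = 0.6931/0.54 = 1.2836.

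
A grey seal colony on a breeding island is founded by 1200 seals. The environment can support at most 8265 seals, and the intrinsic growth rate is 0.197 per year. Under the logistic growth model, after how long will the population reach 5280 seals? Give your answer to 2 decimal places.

A = (K − N₀)/N₀ = (8265 − 1200)/1200 = 5.8875.
Solve 8265/(1 + 5.8875·e^(−0.197t)) = 5280: 1 + 5.8875·e^(−0.197t) = 1.5653, so e^(−0.197t) = 0.0960239.
−0.197·t = ln(0.0960239) = -2.3432, so t = 2.3432/0.197 = 11.894.

11.89 years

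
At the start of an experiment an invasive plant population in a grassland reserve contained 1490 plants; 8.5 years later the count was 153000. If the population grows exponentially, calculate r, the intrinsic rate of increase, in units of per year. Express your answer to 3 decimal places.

From N(t) = N₀·e^(rt): e^(r·8.5) = 153000/1490 = 102.68.
r·8.5 = ln(102.68) = 4.6317, so r = 4.6317/8.5 = 0.5449.

0.545 per year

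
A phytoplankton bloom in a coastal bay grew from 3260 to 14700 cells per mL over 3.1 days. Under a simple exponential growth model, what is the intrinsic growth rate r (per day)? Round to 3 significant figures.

0.486 per day

From N(t) = N₀·e^(rt): e^(r·3.1) = 14700/3260 = 4.5092.
r·3.1 = ln(4.5092) = 1.5061, so r = 1.5061/3.1 = 0.48585.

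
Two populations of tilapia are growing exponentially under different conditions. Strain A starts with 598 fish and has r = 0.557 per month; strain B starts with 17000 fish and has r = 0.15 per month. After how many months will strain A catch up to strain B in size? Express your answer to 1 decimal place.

8.2 months

Set 598·e^(0.557t) = 17000·e^(0.15t).
e^((0.557 − 0.15)t) = 17000/598 → e^(0.407·t) = 28.428.
0.407·t = ln(28.428) = 3.3474, so t = 3.3474/0.407 = 8.2245.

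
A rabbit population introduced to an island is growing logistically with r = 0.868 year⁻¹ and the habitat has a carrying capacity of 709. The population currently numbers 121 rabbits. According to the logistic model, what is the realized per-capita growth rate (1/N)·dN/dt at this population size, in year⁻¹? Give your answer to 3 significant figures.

0.720 per year

(1/N)·dN/dt = r(1 − N/K) = 0.868 × (1 − 121/709).
= 0.868 × 0.82934 = 0.71986.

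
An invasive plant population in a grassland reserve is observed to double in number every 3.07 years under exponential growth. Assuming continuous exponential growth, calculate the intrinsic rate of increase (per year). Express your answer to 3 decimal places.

0.226 per year

r = ln(2)/t_d = 0.6931/3.07 = 0.22578.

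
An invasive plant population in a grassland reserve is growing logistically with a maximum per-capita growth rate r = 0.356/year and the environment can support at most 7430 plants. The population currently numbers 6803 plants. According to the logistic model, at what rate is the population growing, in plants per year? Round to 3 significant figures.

204 plants per year

dN/dt = rN(1 − N/K) = 0.356 × 6803 × (1 − 6803/7430).
1 − 6803/7430 = 0.084388; dN/dt = 0.356 × 6803 × 0.084388 = 204.38.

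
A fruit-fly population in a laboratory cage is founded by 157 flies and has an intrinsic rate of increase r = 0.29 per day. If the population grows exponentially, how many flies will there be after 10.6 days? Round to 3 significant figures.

3400 flies

N(t) = N₀·e^(rt) = 157 × e^(0.29×10.6) = 157 × e^3.074.
e^3.074 ≈ 21.628, so N ≈ 157 × 21.628 = 3395.63.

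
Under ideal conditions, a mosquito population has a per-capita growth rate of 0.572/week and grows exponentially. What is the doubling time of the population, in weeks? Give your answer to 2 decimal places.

1.21 weeks

Doubling time t_d = ln(2)/r = 0.6931/0.572 = 1.2118.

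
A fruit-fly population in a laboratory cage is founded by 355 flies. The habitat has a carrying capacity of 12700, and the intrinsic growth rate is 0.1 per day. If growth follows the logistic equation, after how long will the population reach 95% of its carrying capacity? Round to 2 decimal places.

64.93 days

A = (K − N₀)/N₀ = (12700 − 355)/355 = 34.775.
Solve 12700/(1 + 34.775·e^(−0.1t)) = 12065: 1 + 34.775·e^(−0.1t) = 1.0526, so e^(−0.1t) = 0.0015135.
−0.1·t = ln(0.0015135) = -6.4933, so t = 6.4933/0.1 = 64.933.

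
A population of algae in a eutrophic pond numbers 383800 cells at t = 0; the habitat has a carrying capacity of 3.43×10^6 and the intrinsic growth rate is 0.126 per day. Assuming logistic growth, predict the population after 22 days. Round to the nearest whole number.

A = (K − N₀)/N₀ = (3.43×10^6 − 383800)/383800 = 7.9369.
N(t) = K/(1 + A·e^(−rt)) = 3.43×10^6/(1 + 7.9369×e^(−0.126×22)).
e^(−2.772) = 0.062537; denominator = 1 + 7.9369×0.062537 = 1.4964.
N = 3.43×10^6/1.4964 = 2.292243×10^6.

2292243 cells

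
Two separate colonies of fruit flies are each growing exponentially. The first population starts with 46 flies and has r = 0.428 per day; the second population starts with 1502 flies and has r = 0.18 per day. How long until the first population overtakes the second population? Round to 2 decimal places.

14.06 days

Set 46·e^(0.428t) = 1502·e^(0.18t).
e^((0.428 − 0.18)t) = 1502/46 → e^(0.248·t) = 32.652.
0.248·t = ln(32.652) = 3.4859, so t = 3.4859/0.248 = 14.056.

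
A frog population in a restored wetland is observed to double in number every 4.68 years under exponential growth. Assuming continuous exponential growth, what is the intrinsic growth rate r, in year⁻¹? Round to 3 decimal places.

r = ln(2)/t_d = 0.6931/4.68 = 0.14811.

0.148 per year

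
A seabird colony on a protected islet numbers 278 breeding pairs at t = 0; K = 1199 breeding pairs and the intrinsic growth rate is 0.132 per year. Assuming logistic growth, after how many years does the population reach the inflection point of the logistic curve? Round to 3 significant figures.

Logistic growth is fastest at N = K/2 = 599.5.
A = (K − N₀)/N₀ = 3.3129. Set K/(1 + A·e^(−rt)) = K/2 → A·e^(−rt) = 1.
e^(−0.132t) = 1/3.3129 = 0.301846, so t = ln(3.3129)/0.132 = 1.1978/0.132 = 9.0745.

9.07 years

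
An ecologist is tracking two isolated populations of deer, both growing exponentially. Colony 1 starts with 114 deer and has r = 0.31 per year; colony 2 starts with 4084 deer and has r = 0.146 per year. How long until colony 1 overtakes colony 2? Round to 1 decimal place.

Set 114·e^(0.31t) = 4084·e^(0.146t).
e^((0.31 − 0.146)t) = 4084/114 → e^(0.164·t) = 35.825.
0.164·t = ln(35.825) = 3.5786, so t = 3.5786/0.164 = 21.821.

21.8 years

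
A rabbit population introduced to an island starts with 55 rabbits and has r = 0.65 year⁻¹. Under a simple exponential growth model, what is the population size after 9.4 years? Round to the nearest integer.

24769 rabbits

N(t) = N₀·e^(rt) = 55 × e^(0.65×9.4) = 55 × e^6.11.
e^6.11 ≈ 450.34, so N ≈ 55 × 450.34 = 24768.6.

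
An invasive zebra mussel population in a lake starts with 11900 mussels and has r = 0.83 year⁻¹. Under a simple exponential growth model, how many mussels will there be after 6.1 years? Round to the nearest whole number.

N(t) = N₀·e^(rt) = 11900 × e^(0.83×6.1) = 11900 × e^5.063.
e^5.063 ≈ 158.06, so N ≈ 11900 × 158.06 = 1.880962×10^6.

1880962 mussels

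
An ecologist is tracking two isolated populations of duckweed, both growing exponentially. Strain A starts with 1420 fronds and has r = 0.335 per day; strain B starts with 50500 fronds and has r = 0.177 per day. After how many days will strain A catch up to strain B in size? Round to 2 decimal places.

Set 1420·e^(0.335t) = 50500·e^(0.177t).
e^((0.335 − 0.177)t) = 50500/1420 → e^(0.158·t) = 35.563.
0.158·t = ln(35.563) = 3.5713, so t = 3.5713/0.158 = 22.603.

22.60 days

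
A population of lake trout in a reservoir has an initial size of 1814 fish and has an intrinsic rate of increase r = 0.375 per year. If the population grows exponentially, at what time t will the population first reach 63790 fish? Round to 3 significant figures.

9.49 years

Set N₀·e^(rt) = 63790: e^(0.375·t) = 63790/1814 = 35.165.
0.375·t = ln(35.165) = 3.5601, so t = 3.5601/0.375 = 9.4935.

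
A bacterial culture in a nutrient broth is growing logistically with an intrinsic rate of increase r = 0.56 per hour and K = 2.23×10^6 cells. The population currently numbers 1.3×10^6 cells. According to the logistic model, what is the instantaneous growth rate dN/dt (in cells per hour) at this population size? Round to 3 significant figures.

304000 cells per hour

dN/dt = rN(1 − N/K) = 0.56 × 1.3×10^6 × (1 − 1.3×10^6/2.23×10^6).
1 − 1.3×10^6/2.23×10^6 = 0.41704; dN/dt = 0.56 × 1.3×10^6 × 0.41704 = 3.03605×10^5.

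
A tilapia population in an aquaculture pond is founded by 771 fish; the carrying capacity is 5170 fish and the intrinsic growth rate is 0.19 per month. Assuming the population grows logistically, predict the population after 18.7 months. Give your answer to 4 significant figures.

4444 fish

A = (K − N₀)/N₀ = (5170 − 771)/771 = 5.7056.
N(t) = K/(1 + A·e^(−rt)) = 5170/(1 + 5.7056×e^(−0.19×18.7)).
e^(−3.553) = 0.028639; denominator = 1 + 5.7056×0.028639 = 1.1634.
N = 5170/1.1634 = 4443.87.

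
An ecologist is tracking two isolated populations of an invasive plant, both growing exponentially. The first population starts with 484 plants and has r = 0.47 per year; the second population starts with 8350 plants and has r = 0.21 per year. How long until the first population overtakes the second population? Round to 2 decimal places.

Set 484·e^(0.47t) = 8350·e^(0.21t).
e^((0.47 − 0.21)t) = 8350/484 → e^(0.26·t) = 17.252.
0.26·t = ln(17.252) = 2.8479, so t = 2.8479/0.26 = 10.954.

10.95 years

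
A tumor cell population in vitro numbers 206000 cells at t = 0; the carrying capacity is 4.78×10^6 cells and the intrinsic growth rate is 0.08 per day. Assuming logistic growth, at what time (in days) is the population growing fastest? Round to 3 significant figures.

38.8 days

Logistic growth is fastest at N = K/2 = 2.39×10^6.
A = (K − N₀)/N₀ = 22.204. Set K/(1 + A·e^(−rt)) = K/2 → A·e^(−rt) = 1.
e^(−0.08t) = 1/22.204 = 0.0450372, so t = ln(22.204)/0.08 = 3.1003/0.08 = 38.753.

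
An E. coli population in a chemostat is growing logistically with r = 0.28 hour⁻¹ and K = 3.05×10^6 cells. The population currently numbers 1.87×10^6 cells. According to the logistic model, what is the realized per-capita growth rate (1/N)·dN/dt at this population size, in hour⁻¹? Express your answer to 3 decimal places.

(1/N)·dN/dt = r(1 − N/K) = 0.28 × (1 − 1.87×10^6/3.05×10^6).
= 0.28 × 0.38689 = 0.10833.

0.108 per hour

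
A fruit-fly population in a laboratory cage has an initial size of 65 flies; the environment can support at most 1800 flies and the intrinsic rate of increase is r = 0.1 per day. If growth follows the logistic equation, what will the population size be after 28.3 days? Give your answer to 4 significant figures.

699.0 flies

A = (K − N₀)/N₀ = (1800 − 65)/65 = 26.692.
N(t) = K/(1 + A·e^(−rt)) = 1800/(1 + 26.692×e^(−0.1×28.3)).
e^(−2.83) = 0.059013; denominator = 1 + 26.692×0.059013 = 2.5752.
N = 1800/2.5752 = 698.978.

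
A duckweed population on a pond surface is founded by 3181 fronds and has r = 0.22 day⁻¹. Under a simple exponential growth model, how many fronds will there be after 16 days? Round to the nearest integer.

N(t) = N₀·e^(rt) = 3181 × e^(0.22×16) = 3181 × e^3.52.
e^3.52 ≈ 33.784, so N ≈ 3181 × 33.784 = 107468.

107468 fronds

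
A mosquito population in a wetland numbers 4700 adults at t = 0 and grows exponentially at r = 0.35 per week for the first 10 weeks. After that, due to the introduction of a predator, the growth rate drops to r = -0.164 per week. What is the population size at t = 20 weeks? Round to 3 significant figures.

Phase 1: N(10) = 4700·e^(0.35×10) = 4700·e^3.5 = 155643.
Phase 2 runs for 20 − 10 = 10 weeks at r = -0.164.
N(20) = 155643·e^(-0.164×10) = 155643·e^-1.64 = 30191.6.

30200 adults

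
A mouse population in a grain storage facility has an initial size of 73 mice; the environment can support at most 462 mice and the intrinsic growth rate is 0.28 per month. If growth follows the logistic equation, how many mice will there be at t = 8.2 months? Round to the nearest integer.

A = (K − N₀)/N₀ = (462 − 73)/73 = 5.3288.
N(t) = K/(1 + A·e^(−rt)) = 462/(1 + 5.3288×e^(−0.28×8.2)).
e^(−2.296) = 0.10066; denominator = 1 + 5.3288×0.10066 = 1.5364.
N = 462/1.5364 = 300.703.

301 mice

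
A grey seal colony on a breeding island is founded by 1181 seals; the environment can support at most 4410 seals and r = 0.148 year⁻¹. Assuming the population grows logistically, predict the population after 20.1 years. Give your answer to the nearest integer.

3870 seals

A = (K − N₀)/N₀ = (4410 − 1181)/1181 = 2.7341.
N(t) = K/(1 + A·e^(−rt)) = 4410/(1 + 2.7341×e^(−0.148×20.1)).
e^(−2.975) = 0.051058; denominator = 1 + 2.7341×0.051058 = 1.1396.
N = 4410/1.1396 = 3869.79.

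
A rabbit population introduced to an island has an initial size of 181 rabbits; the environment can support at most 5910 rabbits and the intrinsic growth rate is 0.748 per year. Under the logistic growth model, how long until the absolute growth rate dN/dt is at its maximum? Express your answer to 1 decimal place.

Logistic growth is fastest at N = K/2 = 2955.
A = (K − N₀)/N₀ = 31.652. Set K/(1 + A·e^(−rt)) = K/2 → A·e^(−rt) = 1.
e^(−0.748t) = 1/31.652 = 0.0315936, so t = ln(31.652)/0.748 = 3.4548/0.748 = 4.6187.

4.6 years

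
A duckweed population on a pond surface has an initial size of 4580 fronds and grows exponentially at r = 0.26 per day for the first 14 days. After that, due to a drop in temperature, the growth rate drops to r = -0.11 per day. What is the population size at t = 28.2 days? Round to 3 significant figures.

Phase 1: N(14) = 4580·e^(0.26×14) = 4580·e^3.64 = 174461.
Phase 2 runs for 28.2 − 14 = 14.2 days at r = -0.11.
N(28.2) = 174461·e^(-0.11×14.2) = 174461·e^-1.562 = 36587.2.

36600 fronds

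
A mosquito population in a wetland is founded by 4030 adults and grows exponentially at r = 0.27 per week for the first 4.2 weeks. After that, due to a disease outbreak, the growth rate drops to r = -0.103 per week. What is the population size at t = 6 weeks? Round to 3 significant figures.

10400 adults

Phase 1: N(4.2) = 4030·e^(0.27×4.2) = 4030·e^1.134 = 12525.5.
Phase 2 runs for 6 − 4.2 = 1.8 weeks at r = -0.103.
N(6) = 12525.5·e^(-0.103×1.8) = 12525.5·e^-0.1854 = 10405.8.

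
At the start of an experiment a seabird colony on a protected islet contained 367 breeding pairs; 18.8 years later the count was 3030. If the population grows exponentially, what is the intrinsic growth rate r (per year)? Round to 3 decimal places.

0.112 per year

From N(t) = N₀·e^(rt): e^(r·18.8) = 3030/367 = 8.2561.
r·18.8 = ln(8.2561) = 2.111, so r = 2.111/18.8 = 0.11228.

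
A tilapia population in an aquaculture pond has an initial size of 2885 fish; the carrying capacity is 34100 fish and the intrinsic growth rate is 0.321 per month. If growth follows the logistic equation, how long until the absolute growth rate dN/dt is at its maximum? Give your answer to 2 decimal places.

Logistic growth is fastest at N = K/2 = 17050.
A = (K − N₀)/N₀ = 10.82. Set K/(1 + A·e^(−rt)) = K/2 → A·e^(−rt) = 1.
e^(−0.321t) = 1/10.82 = 0.0924235, so t = ln(10.82)/0.321 = 2.3814/0.321 = 7.4186.

7.42 months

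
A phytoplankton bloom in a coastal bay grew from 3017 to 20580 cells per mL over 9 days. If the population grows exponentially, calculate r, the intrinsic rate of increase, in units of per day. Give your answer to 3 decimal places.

From N(t) = N₀·e^(rt): e^(r·9) = 20580/3017 = 6.8213.
r·9 = ln(6.8213) = 1.9201, so r = 1.9201/9 = 0.21334.

0.213 per day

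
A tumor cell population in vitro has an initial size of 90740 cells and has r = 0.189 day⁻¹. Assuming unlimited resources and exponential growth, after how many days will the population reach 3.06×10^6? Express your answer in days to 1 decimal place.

Set N₀·e^(rt) = 3.06×10^6: e^(0.189·t) = 3.06×10^6/90740 = 33.723.
0.189·t = ln(33.723) = 3.5182, so t = 3.5182/0.189 = 18.615.

18.6 days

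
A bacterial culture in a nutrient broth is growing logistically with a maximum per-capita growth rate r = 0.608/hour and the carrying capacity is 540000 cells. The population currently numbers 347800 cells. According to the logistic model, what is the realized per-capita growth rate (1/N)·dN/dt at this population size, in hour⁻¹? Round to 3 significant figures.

0.216 per hour

(1/N)·dN/dt = r(1 − N/K) = 0.608 × (1 − 347800/540000).
= 0.608 × 0.35593 = 0.2164.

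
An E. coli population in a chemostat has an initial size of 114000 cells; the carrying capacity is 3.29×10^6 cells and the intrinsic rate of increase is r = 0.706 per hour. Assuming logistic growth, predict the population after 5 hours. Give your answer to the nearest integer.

1811250 cells

A = (K − N₀)/N₀ = (3.29×10^6 − 114000)/114000 = 27.86.
N(t) = K/(1 + A·e^(−rt)) = 3.29×10^6/(1 + 27.86×e^(−0.706×5)).
e^(−3.53) = 0.029305; denominator = 1 + 27.86×0.029305 = 1.8164.
N = 3.29×10^6/1.8164 = 1.81125×10^6.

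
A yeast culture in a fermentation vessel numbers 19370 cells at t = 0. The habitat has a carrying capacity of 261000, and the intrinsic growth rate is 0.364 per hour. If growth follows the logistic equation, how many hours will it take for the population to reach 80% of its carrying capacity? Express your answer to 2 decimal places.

10.74 hours

A = (K − N₀)/N₀ = (261000 − 19370)/19370 = 12.474.
Solve 261000/(1 + 12.474·e^(−0.364t)) = 208800: 1 + 12.474·e^(−0.364t) = 1.25, so e^(−0.364t) = 0.020041.
−0.364·t = ln(0.020041) = -3.91, so t = 3.91/0.364 = 10.742.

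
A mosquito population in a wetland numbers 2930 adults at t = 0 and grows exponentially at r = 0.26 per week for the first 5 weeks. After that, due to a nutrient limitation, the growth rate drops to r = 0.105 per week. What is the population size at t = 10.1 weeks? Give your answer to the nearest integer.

18366 adults

Phase 1: N(5) = 2930·e^(0.26×5) = 2930·e^1.3 = 10751.
Phase 2 runs for 10.1 − 5 = 5.1 weeks at r = 0.105.
N(10.1) = 10751·e^(0.105×5.1) = 10751·e^0.5355 = 18366.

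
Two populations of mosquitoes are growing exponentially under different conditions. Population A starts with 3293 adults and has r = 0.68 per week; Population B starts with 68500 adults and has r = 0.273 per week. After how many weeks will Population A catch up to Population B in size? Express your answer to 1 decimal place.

Set 3293·e^(0.68t) = 68500·e^(0.273t).
e^((0.68 − 0.273)t) = 68500/3293 → e^(0.407·t) = 20.802.
0.407·t = ln(20.802) = 3.035, so t = 3.035/0.407 = 7.4571.

7.5 weeks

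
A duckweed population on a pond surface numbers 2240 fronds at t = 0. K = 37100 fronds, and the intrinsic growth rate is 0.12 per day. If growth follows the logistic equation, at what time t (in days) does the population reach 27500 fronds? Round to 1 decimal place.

31.6 days

A = (K − N₀)/N₀ = (37100 − 2240)/2240 = 15.562.
Solve 37100/(1 + 15.562·e^(−0.12t)) = 27500: 1 + 15.562·e^(−0.12t) = 1.3491, so e^(−0.12t) = 0.0224315.
−0.12·t = ln(0.0224315) = -3.7973, so t = 3.7973/0.12 = 31.644.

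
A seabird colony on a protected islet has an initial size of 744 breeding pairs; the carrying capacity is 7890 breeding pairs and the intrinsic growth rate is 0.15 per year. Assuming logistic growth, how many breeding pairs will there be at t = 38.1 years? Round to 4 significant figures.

7648 breeding pairs

A = (K − N₀)/N₀ = (7890 − 744)/744 = 9.6048.
N(t) = K/(1 + A·e^(−rt)) = 7890/(1 + 9.6048×e^(−0.15×38.1)).
e^(−5.715) = 0.0032962; denominator = 1 + 9.6048×0.0032962 = 1.0317.
N = 7890/1.0317 = 7647.88.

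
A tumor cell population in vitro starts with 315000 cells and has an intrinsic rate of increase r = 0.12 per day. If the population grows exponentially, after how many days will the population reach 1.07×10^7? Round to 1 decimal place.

Set N₀·e^(rt) = 1.07×10^7: e^(0.12·t) = 1.07×10^7/315000 = 33.968.
0.12·t = ln(33.968) = 3.5254, so t = 3.5254/0.12 = 29.379.

29.4 days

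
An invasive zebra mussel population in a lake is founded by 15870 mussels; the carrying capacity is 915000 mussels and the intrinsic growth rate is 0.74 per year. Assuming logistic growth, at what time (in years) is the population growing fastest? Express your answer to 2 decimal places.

Logistic growth is fastest at N = K/2 = 457500.
A = (K − N₀)/N₀ = 56.656. Set K/(1 + A·e^(−rt)) = K/2 → A·e^(−rt) = 1.
e^(−0.74t) = 1/56.656 = 0.0176504, so t = ln(56.656)/0.74 = 4.037/0.74 = 5.4554.

5.46 years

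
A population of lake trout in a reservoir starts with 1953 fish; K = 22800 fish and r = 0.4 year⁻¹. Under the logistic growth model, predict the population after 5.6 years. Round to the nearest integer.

A = (K − N₀)/N₀ = (22800 − 1953)/1953 = 10.674.
N(t) = K/(1 + A·e^(−rt)) = 22800/(1 + 10.674×e^(−0.4×5.6)).
e^(−2.24) = 0.10646; denominator = 1 + 10.674×0.10646 = 2.1364.
N = 22800/2.1364 = 10672.3.

10672 fish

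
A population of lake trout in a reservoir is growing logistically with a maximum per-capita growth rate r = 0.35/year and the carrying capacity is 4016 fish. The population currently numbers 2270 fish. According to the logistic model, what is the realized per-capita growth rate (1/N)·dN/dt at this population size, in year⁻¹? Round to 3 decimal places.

0.152 per year

(1/N)·dN/dt = r(1 − N/K) = 0.35 × (1 − 2270/4016).
= 0.35 × 0.43476 = 0.15217.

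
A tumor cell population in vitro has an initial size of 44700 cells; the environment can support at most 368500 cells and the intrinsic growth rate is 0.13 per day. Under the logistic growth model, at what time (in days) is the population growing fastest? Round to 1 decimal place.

Logistic growth is fastest at N = K/2 = 184250.
A = (K − N₀)/N₀ = 7.2438. Set K/(1 + A·e^(−rt)) = K/2 → A·e^(−rt) = 1.
e^(−0.13t) = 1/7.2438 = 0.138048, so t = ln(7.2438)/0.13 = 1.9802/0.13 = 15.232.

15.2 days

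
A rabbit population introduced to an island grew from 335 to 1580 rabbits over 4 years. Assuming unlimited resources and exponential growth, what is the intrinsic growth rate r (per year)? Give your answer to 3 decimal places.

From N(t) = N₀·e^(rt): e^(r·4) = 1580/335 = 4.7164.
r·4 = ln(4.7164) = 1.551, so r = 1.551/4 = 0.38776.

0.388 per year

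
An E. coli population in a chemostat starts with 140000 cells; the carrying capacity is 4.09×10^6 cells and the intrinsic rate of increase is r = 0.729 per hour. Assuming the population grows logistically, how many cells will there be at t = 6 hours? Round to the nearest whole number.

A = (K − N₀)/N₀ = (4.09×10^6 − 140000)/140000 = 28.214.
N(t) = K/(1 + A·e^(−rt)) = 4.09×10^6/(1 + 28.214×e^(−0.729×6)).
e^(−4.374) = 0.012601; denominator = 1 + 28.214×0.012601 = 1.3555.
N = 4.09×10^6/1.3555 = 3.017291×10^6.

3017291 cells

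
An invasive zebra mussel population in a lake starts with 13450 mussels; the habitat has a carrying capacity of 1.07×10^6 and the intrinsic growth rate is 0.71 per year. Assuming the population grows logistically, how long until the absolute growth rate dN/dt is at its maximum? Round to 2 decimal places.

6.15 years

Logistic growth is fastest at N = K/2 = 535000.
A = (K − N₀)/N₀ = 78.554. Set K/(1 + A·e^(−rt)) = K/2 → A·e^(−rt) = 1.
e^(−0.71t) = 1/78.554 = 0.0127301, so t = ln(78.554)/0.71 = 4.3638/0.71 = 6.1462.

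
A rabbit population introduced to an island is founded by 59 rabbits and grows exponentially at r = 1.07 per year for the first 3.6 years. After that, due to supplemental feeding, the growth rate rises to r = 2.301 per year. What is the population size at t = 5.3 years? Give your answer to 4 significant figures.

138900 rabbits

Phase 1: N(3.6) = 59·e^(1.07×3.6) = 59·e^3.852 = 2778.14.
Phase 2 runs for 5.3 − 3.6 = 1.7 years at r = 2.301.
N(5.3) = 2778.14·e^(2.301×1.7) = 2778.14·e^3.912 = 138862.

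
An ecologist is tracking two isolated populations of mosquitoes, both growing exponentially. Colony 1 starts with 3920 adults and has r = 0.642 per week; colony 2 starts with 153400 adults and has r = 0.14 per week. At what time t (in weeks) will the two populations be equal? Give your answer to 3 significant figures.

Set 3920·e^(0.642t) = 153400·e^(0.14t).
e^((0.642 − 0.14)t) = 153400/3920 → e^(0.502·t) = 39.133.
0.502·t = ln(39.133) = 3.667, so t = 3.667/0.502 = 7.3047.

7.30 weeks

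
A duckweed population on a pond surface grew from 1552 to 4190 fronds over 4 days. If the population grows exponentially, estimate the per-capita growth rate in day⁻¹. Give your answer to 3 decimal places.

0.248 per day

From N(t) = N₀·e^(rt): e^(r·4) = 4190/1552 = 2.6997.
r·4 = ln(2.6997) = 0.99316, so r = 0.99316/4 = 0.24829.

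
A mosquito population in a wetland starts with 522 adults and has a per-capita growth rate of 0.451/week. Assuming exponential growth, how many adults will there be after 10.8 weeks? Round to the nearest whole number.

N(t) = N₀·e^(rt) = 522 × e^(0.451×10.8) = 522 × e^4.871.
e^4.871 ≈ 130.43, so N ≈ 522 × 130.43 = 68082.

68082 adults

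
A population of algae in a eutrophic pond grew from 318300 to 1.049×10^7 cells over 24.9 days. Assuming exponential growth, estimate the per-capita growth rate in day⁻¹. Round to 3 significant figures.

0.140 per day

From N(t) = N₀·e^(rt): e^(r·24.9) = 1.049×10^7/318300 = 32.956.
r·24.9 = ln(32.956) = 3.4952, so r = 3.4952/24.9 = 0.14037.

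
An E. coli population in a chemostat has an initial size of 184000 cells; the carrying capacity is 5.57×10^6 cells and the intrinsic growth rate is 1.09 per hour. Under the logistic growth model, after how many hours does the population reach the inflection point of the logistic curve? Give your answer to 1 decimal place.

Logistic growth is fastest at N = K/2 = 2.785×10^6.
A = (K − N₀)/N₀ = 29.272. Set K/(1 + A·e^(−rt)) = K/2 → A·e^(−rt) = 1.
e^(−1.09t) = 1/29.272 = 0.0341626, so t = ln(29.272)/1.09 = 3.3766/1.09 = 3.0978.

3.1 hours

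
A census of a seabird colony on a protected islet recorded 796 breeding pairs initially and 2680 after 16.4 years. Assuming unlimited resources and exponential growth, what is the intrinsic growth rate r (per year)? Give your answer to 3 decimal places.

From N(t) = N₀·e^(rt): e^(r·16.4) = 2680/796 = 3.3668.
r·16.4 = ln(3.3668) = 1.214, so r = 1.214/16.4 = 0.074023.

0.074 per year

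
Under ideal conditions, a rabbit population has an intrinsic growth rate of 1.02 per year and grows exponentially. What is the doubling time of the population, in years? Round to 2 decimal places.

Doubling time t_d = ln(2)/r = 0.6931/1.02 = 0.67956.

0.68 years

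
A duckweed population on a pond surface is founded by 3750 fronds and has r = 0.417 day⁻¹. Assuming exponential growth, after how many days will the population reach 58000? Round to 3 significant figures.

Set N₀·e^(rt) = 58000: e^(0.417·t) = 58000/3750 = 15.467.
0.417·t = ln(15.467) = 2.7387, so t = 2.7387/0.417 = 6.5676.

6.57 days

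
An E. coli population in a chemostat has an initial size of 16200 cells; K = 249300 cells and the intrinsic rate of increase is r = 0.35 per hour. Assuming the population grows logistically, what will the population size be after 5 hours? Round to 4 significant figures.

71220 cells

A = (K − N₀)/N₀ = (249300 − 16200)/16200 = 14.389.
N(t) = K/(1 + A·e^(−rt)) = 249300/(1 + 14.389×e^(−0.35×5)).
e^(−1.75) = 0.17377; denominator = 1 + 14.389×0.17377 = 3.5004.
N = 249300/3.5004 = 71220.1.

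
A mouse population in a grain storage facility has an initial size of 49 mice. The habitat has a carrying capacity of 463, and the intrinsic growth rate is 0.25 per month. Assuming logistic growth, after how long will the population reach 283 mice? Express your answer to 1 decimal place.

A = (K − N₀)/N₀ = (463 − 49)/49 = 8.449.
Solve 463/(1 + 8.449·e^(−0.25t)) = 283: 1 + 8.449·e^(−0.25t) = 1.636, so e^(−0.25t) = 0.0752804.
−0.25·t = ln(0.0752804) = -2.5865, so t = 2.5865/0.25 = 10.346.

10.3 months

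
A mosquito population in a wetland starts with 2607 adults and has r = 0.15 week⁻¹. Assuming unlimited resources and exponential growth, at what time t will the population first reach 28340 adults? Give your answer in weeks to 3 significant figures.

15.9 weeks

Set N₀·e^(rt) = 28340: e^(0.15·t) = 28340/2607 = 10.871.
0.15·t = ln(10.871) = 2.3861, so t = 2.3861/0.15 = 15.907.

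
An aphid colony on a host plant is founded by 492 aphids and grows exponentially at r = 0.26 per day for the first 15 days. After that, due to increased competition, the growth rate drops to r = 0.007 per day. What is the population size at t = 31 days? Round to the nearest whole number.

Phase 1: N(15) = 492·e^(0.26×15) = 492·e^3.9 = 24306.
Phase 2 runs for 31 − 15 = 16 days at r = 0.007.
N(31) = 24306·e^(0.007×16) = 24306·e^0.112 = 27186.6.

27187 aphids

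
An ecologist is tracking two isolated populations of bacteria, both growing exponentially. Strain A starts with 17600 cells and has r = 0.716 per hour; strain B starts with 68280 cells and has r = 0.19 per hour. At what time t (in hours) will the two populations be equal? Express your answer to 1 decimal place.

2.6 hours

Set 17600·e^(0.716t) = 68280·e^(0.19t).
e^((0.716 − 0.19)t) = 68280/17600 → e^(0.526·t) = 3.8795.
0.526·t = ln(3.8795) = 1.3557, so t = 1.3557/0.526 = 2.5774.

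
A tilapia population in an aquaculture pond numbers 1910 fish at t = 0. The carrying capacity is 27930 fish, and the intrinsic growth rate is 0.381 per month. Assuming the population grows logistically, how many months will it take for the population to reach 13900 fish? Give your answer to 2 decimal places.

A = (K − N₀)/N₀ = (27930 − 1910)/1910 = 13.623.
Solve 27930/(1 + 13.623·e^(−0.381t)) = 13900: 1 + 13.623·e^(−0.381t) = 2.0094, so e^(−0.381t) = 0.0740916.
−0.381·t = ln(0.0740916) = -2.6025, so t = 2.6025/0.381 = 6.8306.

6.83 months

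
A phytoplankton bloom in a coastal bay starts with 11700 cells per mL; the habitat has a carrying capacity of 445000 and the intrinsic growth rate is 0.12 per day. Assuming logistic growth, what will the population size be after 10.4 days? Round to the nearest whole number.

38257 cells per mL

A = (K − N₀)/N₀ = (445000 − 11700)/11700 = 37.034.
N(t) = K/(1 + A·e^(−rt)) = 445000/(1 + 37.034×e^(−0.12×10.4)).
e^(−1.248) = 0.28708; denominator = 1 + 37.034×0.28708 = 11.632.
N = 445000/11.632 = 38257.5.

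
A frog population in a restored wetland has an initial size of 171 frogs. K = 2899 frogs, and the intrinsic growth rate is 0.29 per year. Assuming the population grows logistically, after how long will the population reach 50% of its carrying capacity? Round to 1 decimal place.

A = (K − N₀)/N₀ = (2899 − 171)/171 = 15.953.
Solve 2899/(1 + 15.953·e^(−0.29t)) = 1449.5: 1 + 15.953·e^(−0.29t) = 2, so e^(−0.29t) = 0.0626833.
−0.29·t = ln(0.0626833) = -2.7697, so t = 2.7697/0.29 = 9.5506.

9.6 years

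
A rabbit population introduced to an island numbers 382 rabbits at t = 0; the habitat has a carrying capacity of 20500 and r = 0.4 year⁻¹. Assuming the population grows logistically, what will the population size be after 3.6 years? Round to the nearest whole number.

A = (K − N₀)/N₀ = (20500 − 382)/382 = 52.665.
N(t) = K/(1 + A·e^(−rt)) = 20500/(1 + 52.665×e^(−0.4×3.6)).
e^(−1.44) = 0.23693; denominator = 1 + 52.665×0.23693 = 13.478.
N = 20500/13.478 = 1521.02.

1521 rabbits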